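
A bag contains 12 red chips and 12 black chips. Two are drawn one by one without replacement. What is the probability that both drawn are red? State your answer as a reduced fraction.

Multiply the conditional probabilities at each draw: 12/24 · 11/23 = 132/552 = 11/46.

11/46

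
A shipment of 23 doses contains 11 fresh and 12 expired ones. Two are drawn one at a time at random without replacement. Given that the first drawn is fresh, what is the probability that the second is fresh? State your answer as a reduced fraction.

5/11

After removing one fresh, 22 remain: 10 fresh and 12 expired.
So the probability the next is fresh is 10/22 = 5/11.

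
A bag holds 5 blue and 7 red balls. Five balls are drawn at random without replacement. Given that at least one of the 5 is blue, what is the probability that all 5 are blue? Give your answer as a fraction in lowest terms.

1/771

Work in counts. Selections with at least one blue: C(12,5) − C(7,5) = 792 − 21 = 771.
Of those, selections where all 5 are blue: C(5,5) = 1.
Conditional probability = 1/771.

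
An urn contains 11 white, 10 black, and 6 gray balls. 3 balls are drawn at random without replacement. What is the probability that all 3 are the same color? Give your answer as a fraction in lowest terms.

61/585

There are C(27,3) = 2925 ways to draw 3 balls.
All same color: C(11,3) + C(10,3) + C(6,3) = 165 + 120 + 20 = 305.
Probability = 305/2925 = 61/585.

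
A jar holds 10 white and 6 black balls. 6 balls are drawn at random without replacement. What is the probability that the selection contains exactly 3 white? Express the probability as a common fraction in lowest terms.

There are C(16,6) = 8008 ways to choose 6 from 16.
Selections with exactly 3 white: choose 3 of the 10 white and 3 of the 6 black, C(10,3)·C(6,3) = 120·20 = 2400.
Probability = 2400/8008 = 300/1001.

300/1001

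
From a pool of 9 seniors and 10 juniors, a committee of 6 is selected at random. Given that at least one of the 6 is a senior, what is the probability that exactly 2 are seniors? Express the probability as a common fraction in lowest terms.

180/641

Work in counts. Selections with at least one senior: C(19,6) − C(10,6) = 27132 − 210 = 26922.
Of those, selections where exactly 2 are seniors: C(9,2)·C(10,4) = 36·210 = 7560.
Conditional probability = 7560/26922 = 180/641.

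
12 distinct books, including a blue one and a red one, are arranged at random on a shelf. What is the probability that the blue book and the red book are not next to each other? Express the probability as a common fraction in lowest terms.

There are 12! = 479001600 arrangements.
Arrangements with the blue book and the red book adjacent: 2·11! = 79833600.
So not adjacent: 479001600 − 79833600 = 399168000, probability 399168000/479001600 = 5/6.

5/6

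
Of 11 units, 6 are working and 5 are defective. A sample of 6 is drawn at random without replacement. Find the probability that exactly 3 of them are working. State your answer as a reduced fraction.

100/231

The sample space is all 6-subsets of the 11: C(11,6) = 462.
Selections with exactly 3 working: choose 3 of the 6 working and 3 of the 5 defective, C(6,3)·C(5,3) = 20·10 = 200.
Probability = 200/462 = 100/231.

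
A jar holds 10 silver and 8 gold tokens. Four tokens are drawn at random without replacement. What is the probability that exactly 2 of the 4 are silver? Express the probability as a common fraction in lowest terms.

7/17

There are C(18,4) = 3060 ways to choose 4 from 18.
Selections with exactly 2 silver: choose 2 of the 10 silver and 2 of the 8 gold, C(10,2)·C(8,2) = 45·28 = 1260.
Probability = 1260/3060 = 7/17.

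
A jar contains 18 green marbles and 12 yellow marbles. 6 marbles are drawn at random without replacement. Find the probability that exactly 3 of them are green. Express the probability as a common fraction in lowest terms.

There are C(30,6) = 593775 ways to choose 6 from 30.
Selections with exactly 3 green: choose 3 of the 18 green and 3 of the 12 yellow, C(18,3)·C(12,3) = 816·220 = 179520.
Probability = 179520/593775 = 11968/39585.

11968/39585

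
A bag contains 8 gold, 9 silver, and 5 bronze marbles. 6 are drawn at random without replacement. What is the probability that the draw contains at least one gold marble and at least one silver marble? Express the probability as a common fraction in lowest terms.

There are C(22,6) = 74613 possible draws.
By inclusion-exclusion on the complements, draws missing all gold or all silver: C(14,6) + C(13,6) − C(5,6) = 3003 + 1716 − 0 = 4719.
So draws with at least one of each: 74613 − 4719 = 69894, probability 69894/74613 = 2118/2261.

2118/2261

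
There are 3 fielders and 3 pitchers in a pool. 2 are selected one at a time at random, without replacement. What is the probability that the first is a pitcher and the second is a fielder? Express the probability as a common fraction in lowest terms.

3/10

Multiply the conditional probabilities at each draw: 3/6 · 3/5 = 9/30 = 3/10.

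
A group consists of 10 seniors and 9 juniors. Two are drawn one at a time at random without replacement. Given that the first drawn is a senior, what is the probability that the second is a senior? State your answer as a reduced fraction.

1/2

After removing one senior, 18 remain: 9 seniors and 9 juniors.
So the probability the next is a senior is 9/18 = 1/2.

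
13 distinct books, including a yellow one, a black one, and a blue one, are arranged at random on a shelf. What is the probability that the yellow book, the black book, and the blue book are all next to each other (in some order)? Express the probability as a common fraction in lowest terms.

There are 13! = 6227020800 arrangements.
Treat the three as one block: 11! placements × 3! orders within the block = 39916800·6 = 239500800.
Probability = 239500800/6227020800 = 1/26.

1/26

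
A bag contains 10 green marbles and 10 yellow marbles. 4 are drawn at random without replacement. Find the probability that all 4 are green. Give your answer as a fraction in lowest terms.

There are C(20,4) = 4845 possible selections.
Selections with all green: C(10,4) = 210.
Probability = 210/4845 = 14/323.

14/323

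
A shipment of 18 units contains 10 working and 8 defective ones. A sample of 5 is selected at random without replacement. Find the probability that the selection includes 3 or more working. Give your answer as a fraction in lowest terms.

There are C(18,5) = 8568 ways to choose the 5.
Favorable selections (3 or more working): C(10,3)·C(8,2) + C(10,4)·C(8,1) + C(10,5)·C(8,0) = 3360 + 1680 + 252 = 5292.
Probability = 5292/8568 = 21/34.

21/34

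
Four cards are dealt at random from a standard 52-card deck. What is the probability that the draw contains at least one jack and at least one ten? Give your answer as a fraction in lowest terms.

There are C(52,4) = 270725 possible draws.
By inclusion-exclusion on the complements, draws missing all jacks or all tens: C(48,4) + C(48,4) − C(44,4) = 194580 + 194580 − 135751 = 253409.
So draws with at least one of each: 270725 − 253409 = 17316, probability 17316/270725 = 1332/20825.

1332/20825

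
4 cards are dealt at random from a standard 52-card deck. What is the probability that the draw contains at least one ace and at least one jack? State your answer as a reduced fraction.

1332/20825

There are C(52,4) = 270725 possible draws.
By inclusion-exclusion on the complements, draws missing all aces or all jacks: C(48,4) + C(48,4) − C(44,4) = 194580 + 194580 − 135751 = 253409.
So draws with at least one of each: 270725 − 253409 = 17316, probability 17316/270725 = 1332/20825.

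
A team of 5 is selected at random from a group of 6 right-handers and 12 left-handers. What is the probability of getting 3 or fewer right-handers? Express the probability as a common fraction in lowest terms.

There are C(18,5) = 8568 ways to choose the 5.
Count the complement (more than 3 right-handers): C(6,4)·C(12,1) + C(6,5)·C(12,0) = 180 + 6 = 186.
Probability = 1 − 186/8568 = 8382/8568 = 1397/1428.

1397/1428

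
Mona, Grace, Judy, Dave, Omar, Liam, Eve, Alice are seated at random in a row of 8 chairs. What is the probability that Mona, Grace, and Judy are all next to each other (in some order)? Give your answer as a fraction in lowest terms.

3/28

There are 8! = 40320 arrangements.
Treat the three as one block: 6! placements × 3! orders within the block = 720·6 = 4320.
Probability = 4320/40320 = 3/28.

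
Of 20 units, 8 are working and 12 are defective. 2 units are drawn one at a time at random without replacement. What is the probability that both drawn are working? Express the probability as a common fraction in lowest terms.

14/95

Multiply the conditional probabilities at each draw: 8/20 · 7/19 = 56/380 = 14/95.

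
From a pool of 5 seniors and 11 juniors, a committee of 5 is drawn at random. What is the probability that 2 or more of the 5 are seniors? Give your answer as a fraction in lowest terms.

47/91

Total selections: C(16,5) = 4368.
Count the complement (fewer than 2 seniors): C(5,0)·C(11,5) + C(5,1)·C(11,4) = 462 + 1650 = 2112.
Probability = 1 − 2112/4368 = 2256/4368 = 47/91.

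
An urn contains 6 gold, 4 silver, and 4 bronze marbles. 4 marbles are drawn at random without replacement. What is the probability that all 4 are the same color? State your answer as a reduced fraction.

There are C(14,4) = 1001 ways to draw 4 marbles.
All same color: C(6,4) + C(4,4) + C(4,4) = 15 + 1 + 1 = 17.
Probability = 17/1001.

17/1001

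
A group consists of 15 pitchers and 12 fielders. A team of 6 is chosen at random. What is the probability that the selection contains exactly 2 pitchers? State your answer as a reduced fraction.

The sample space is all 6-subsets of the 27: C(27,6) = 296010.
Selections with exactly 2 pitchers: choose 2 of the 15 pitchers and 4 of the 12 fielders, C(15,2)·C(12,4) = 105·495 = 51975.
Probability = 51975/296010 = 105/598.

105/598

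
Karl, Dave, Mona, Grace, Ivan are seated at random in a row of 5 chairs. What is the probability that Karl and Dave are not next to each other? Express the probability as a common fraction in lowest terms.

There are 5! = 120 arrangements.
Arrangements with Karl and Dave adjacent: 2·4! = 48.
So not adjacent: 120 − 48 = 72, probability 72/120 = 3/5.

3/5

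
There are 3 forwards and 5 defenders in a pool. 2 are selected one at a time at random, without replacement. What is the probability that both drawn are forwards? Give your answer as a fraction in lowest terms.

3/28

Multiply the conditional probabilities at each draw: 3/8 · 2/7 = 6/56 = 3/28.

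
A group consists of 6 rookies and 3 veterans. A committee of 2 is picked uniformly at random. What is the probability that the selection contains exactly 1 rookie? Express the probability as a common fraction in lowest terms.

The sample space is all 2-subsets of the 9: C(9,2) = 36.
Selections with exactly 1 rookie: choose 1 of the 6 rookies and 1 of the 3 veterans, C(6,1)·C(3,1) = 6·3 = 18.
Probability = 18/36 = 1/2.

1/2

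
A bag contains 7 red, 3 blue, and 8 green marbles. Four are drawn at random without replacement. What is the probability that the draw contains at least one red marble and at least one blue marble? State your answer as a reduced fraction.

There are C(18,4) = 3060 possible draws.
By inclusion-exclusion on the complements, draws missing all red or all blue: C(11,4) + C(15,4) − C(8,4) = 330 + 1365 − 70 = 1625.
So draws with at least one of each: 3060 − 1625 = 1435, probability 1435/3060 = 287/612.

287/612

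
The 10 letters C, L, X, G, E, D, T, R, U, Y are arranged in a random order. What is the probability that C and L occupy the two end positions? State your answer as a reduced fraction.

1/45

There are 10! = 3628800 arrangements.
Place C and L at the ends in 2 ways, arrange the remaining 8 in 8! = 40320 ways: 2·40320 = 80640.
Probability = 80640/3628800 = 1/45.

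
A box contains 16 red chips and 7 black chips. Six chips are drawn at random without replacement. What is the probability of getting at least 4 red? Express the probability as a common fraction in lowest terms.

10972/14421

Total selections: C(23,6) = 100947.
Favorable selections (at least 4 red): C(16,4)·C(7,2) + C(16,5)·C(7,1) + C(16,6)·C(7,0) = 38220 + 30576 + 8008 = 76804.
Probability = 76804/100947 = 10972/14421.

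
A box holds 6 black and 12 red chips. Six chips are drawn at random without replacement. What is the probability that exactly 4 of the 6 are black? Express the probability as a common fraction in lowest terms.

The sample space is all 6-subsets of the 18: C(18,6) = 18564.
Selections with exactly 4 black: choose 4 of the 6 black and 2 of the 12 red, C(6,4)·C(12,2) = 15·66 = 990.
Probability = 990/18564 = 165/3094.

165/3094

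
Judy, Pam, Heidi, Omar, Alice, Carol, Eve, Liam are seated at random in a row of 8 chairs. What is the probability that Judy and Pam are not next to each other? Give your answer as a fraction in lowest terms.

There are 8! = 40320 arrangements.
Arrangements with Judy and Pam adjacent: 2·7! = 10080.
So not adjacent: 40320 − 10080 = 30240, probability 30240/40320 = 3/4.

3/4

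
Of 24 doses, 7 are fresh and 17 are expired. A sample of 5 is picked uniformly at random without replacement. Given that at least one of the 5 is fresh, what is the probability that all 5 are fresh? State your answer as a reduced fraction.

Work in counts. Selections with at least one fresh: C(24,5) − C(17,5) = 42504 − 6188 = 36316.
Of those, selections where all 5 are fresh: C(7,5) = 21.
Conditional probability = 21/36316 = 3/5188.

3/5188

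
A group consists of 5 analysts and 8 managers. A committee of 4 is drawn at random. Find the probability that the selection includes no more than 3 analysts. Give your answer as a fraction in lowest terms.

There are C(13,4) = 715 ways to choose the 4.
Favorable selections (no more than 3 analysts): C(5,0)·C(8,4) + C(5,1)·C(8,3) + C(5,2)·C(8,2) + C(5,3)·C(8,1) = 70 + 280 + 280 + 80 = 710.
Probability = 710/715 = 142/143.

142/143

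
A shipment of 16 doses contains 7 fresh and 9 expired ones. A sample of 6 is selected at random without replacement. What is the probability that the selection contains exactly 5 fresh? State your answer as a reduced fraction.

27/1144

Total number of selections: C(16,6) = 8008.
Selections with exactly 5 fresh: choose 5 of the 7 fresh and 1 of the 9 expired, C(7,5)·C(9,1) = 21·9 = 189.
Probability = 189/8008 = 27/1144.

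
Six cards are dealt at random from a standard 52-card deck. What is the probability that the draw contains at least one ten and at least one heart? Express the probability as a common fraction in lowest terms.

There are C(52,6) = 20358520 possible draws.
By inclusion-exclusion on the complements, draws missing all tens or all hearts: C(48,6) + C(39,6) − C(36,6) = 12271512 + 3262623 − 1947792 = 13586343.
So draws with at least one of each: 20358520 − 13586343 = 6772177, probability 6772177/20358520.

6772177/20358520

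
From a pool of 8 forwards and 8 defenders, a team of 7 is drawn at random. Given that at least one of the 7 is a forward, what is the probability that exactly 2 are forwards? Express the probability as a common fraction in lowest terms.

196/1429

Work in counts. Selections with at least one forward: C(16,7) − C(8,7) = 11440 − 8 = 11432.
Of those, selections where exactly 2 are forwards: C(8,2)·C(8,5) = 28·56 = 1568.
Conditional probability = 1568/11432 = 196/1429.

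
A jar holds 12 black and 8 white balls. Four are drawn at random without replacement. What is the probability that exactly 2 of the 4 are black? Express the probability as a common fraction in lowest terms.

616/1615

The sample space is all 4-subsets of the 20: C(20,4) = 4845.
Selections with exactly 2 black: choose 2 of the 12 black and 2 of the 8 white, C(12,2)·C(8,2) = 66·28 = 1848.
Probability = 1848/4845 = 616/1615.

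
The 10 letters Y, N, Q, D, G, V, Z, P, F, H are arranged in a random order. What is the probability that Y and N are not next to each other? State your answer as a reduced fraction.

There are 10! = 3628800 arrangements.
Arrangements with Y and N adjacent: 2·9! = 725760.
So not adjacent: 3628800 − 725760 = 2903040, probability 2903040/3628800 = 4/5.

4/5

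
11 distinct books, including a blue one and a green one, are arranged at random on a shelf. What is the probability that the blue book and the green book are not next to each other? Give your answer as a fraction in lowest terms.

There are 11! = 39916800 arrangements.
Arrangements with the blue book and the green book adjacent: 2·10! = 7257600.
So not adjacent: 39916800 − 7257600 = 32659200, probability 32659200/39916800 = 9/11.

9/11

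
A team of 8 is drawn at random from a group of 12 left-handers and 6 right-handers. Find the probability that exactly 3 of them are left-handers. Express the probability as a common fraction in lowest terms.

There are C(18,8) = 43758 ways to choose 8 from 18.
Selections with exactly 3 left-handers: choose 3 of the 12 left-handers and 5 of the 6 right-handers, C(12,3)·C(6,5) = 220·6 = 1320.
Probability = 1320/43758 = 20/663.

20/663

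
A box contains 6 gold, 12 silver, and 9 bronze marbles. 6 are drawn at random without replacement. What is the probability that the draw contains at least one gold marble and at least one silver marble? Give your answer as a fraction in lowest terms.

47365/59202

There are C(27,6) = 296010 possible draws.
By inclusion-exclusion on the complements, draws missing all gold or all silver: C(21,6) + C(15,6) − C(9,6) = 54264 + 5005 − 84 = 59185.
So draws with at least one of each: 296010 − 59185 = 236825, probability 236825/296010 = 47365/59202.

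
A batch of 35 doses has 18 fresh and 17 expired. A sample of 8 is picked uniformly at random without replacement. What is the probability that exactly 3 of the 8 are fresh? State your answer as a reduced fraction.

10608/49445

There are C(35,8) = 23535820 ways to choose 8 from 35.
Selections with exactly 3 fresh: choose 3 of the 18 fresh and 5 of the 17 expired, C(18,3)·C(17,5) = 816·6188 = 5049408.
Probability = 5049408/23535820 = 10608/49445.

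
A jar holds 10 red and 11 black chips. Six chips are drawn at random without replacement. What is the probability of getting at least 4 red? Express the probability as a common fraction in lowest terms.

173/646

There are C(21,6) = 54264 ways to choose the 6.
Favorable selections (at least 4 red): C(10,4)·C(11,2) + C(10,5)·C(11,1) + C(10,6)·C(11,0) = 11550 + 2772 + 210 = 14532.
Probability = 14532/54264 = 173/646.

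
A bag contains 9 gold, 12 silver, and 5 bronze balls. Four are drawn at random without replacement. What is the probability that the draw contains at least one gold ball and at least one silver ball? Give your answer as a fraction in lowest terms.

There are C(26,4) = 14950 possible draws.
By inclusion-exclusion on the complements, draws missing all gold or all silver: C(17,4) + C(14,4) − C(5,4) = 2380 + 1001 − 5 = 3376.
So draws with at least one of each: 14950 − 3376 = 11574, probability 11574/14950 = 5787/7475.

5787/7475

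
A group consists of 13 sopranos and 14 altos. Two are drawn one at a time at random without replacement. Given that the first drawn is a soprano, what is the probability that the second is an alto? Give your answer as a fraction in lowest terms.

7/13

After removing one soprano, 26 remain: 12 sopranos and 14 altos.
So the probability the next is an alto is 14/26 = 7/13.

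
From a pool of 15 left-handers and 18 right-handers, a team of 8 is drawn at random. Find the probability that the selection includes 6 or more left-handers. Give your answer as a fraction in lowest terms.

115/1798

Total selections: C(33,8) = 13884156.
Favorable selections (6 or more left-handers): C(15,6)·C(18,2) + C(15,7)·C(18,1) + C(15,8)·C(18,0) = 765765 + 115830 + 6435 = 888030.
Probability = 888030/13884156 = 115/1798.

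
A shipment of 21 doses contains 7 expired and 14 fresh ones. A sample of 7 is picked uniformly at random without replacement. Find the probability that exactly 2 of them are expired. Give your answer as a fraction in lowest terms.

Total number of selections: C(21,7) = 116280.
Selections with exactly 2 expired: choose 2 of the 7 expired and 5 of the 14 fresh, C(7,2)·C(14,5) = 21·2002 = 42042.
Probability = 42042/116280 = 7007/19380.

7007/19380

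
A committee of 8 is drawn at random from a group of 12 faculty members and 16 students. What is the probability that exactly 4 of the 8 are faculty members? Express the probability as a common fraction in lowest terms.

There are C(28,8) = 3108105 ways to choose 8 from 28.
Selections with exactly 4 faculty members: choose 4 of the 12 faculty members and 4 of the 16 students, C(12,4)·C(16,4) = 495·1820 = 900900.
Probability = 900900/3108105 = 20/69.

20/69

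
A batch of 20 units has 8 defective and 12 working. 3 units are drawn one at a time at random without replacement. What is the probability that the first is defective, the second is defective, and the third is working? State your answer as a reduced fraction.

Multiply the conditional probabilities at each draw: 8/20 · 7/19 · 12/18 = 672/6840 = 28/285.

28/285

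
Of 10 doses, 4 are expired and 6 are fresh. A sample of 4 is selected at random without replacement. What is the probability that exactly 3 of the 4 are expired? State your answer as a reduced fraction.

4/35

Total number of selections: C(10,4) = 210.
Selections with exactly 3 expired: choose 3 of the 4 expired and 1 of the 6 fresh, C(4,3)·C(6,1) = 4·6 = 24.
Probability = 24/210 = 4/35.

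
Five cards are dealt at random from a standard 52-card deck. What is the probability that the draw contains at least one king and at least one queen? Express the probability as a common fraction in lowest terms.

6509/64974

There are C(52,5) = 2598960 possible draws.
By inclusion-exclusion on the complements, draws missing all kings or all queens: C(48,5) + C(48,5) − C(44,5) = 1712304 + 1712304 − 1086008 = 2338600.
So draws with at least one of each: 2598960 − 2338600 = 260360, probability 260360/2598960 = 6509/64974.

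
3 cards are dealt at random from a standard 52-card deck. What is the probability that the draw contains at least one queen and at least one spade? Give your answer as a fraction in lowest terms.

There are C(52,3) = 22100 possible draws.
By inclusion-exclusion on the complements, draws missing all queens or all spades: C(48,3) + C(39,3) − C(36,3) = 17296 + 9139 − 7140 = 19295.
So draws with at least one of each: 22100 − 19295 = 2805, probability 2805/22100 = 33/260.

33/260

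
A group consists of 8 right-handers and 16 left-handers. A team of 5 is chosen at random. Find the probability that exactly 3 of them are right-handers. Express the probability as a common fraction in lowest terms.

The sample space is all 5-subsets of the 24: C(24,5) = 42504.
Selections with exactly 3 right-handers: choose 3 of the 8 right-handers and 2 of the 16 left-handers, C(8,3)·C(16,2) = 56·120 = 6720.
Probability = 6720/42504 = 40/253.

40/253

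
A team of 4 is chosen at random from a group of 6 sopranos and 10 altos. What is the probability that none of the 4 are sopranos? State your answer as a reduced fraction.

There are C(16,4) = 1820 possible selections.
Selections with no sopranos (all altos): C(10,4) = 210.
Probability = 210/1820 = 3/26.

3/26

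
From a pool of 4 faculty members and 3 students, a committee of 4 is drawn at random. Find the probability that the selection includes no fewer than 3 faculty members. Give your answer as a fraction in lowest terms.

13/35

Total selections: C(7,4) = 35.
Favorable selections (no fewer than 3 faculty members): C(4,3)·C(3,1) + C(4,4)·C(3,0) = 12 + 1 = 13.
Probability = 13/35.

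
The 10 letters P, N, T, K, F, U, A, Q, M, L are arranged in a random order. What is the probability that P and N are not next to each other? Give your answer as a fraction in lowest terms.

There are 10! = 3628800 arrangements.
Arrangements with P and N adjacent: 2·9! = 725760.
So not adjacent: 3628800 − 725760 = 2903040, probability 2903040/3628800 = 4/5.

4/5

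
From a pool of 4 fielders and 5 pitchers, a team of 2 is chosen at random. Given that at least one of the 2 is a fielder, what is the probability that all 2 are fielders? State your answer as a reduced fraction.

3/13

Work in counts. Selections with at least one fielder: C(9,2) − C(5,2) = 36 − 10 = 26.
Of those, selections where all 2 are fielders: C(4,2) = 6.
Conditional probability = 6/26 = 3/13.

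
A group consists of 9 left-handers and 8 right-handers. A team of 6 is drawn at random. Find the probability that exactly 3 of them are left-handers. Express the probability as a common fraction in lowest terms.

84/221

The sample space is all 6-subsets of the 17: C(17,6) = 12376.
Selections with exactly 3 left-handers: choose 3 of the 9 left-handers and 3 of the 8 right-handers, C(9,3)·C(8,3) = 84·56 = 4704.
Probability = 4704/12376 = 84/221.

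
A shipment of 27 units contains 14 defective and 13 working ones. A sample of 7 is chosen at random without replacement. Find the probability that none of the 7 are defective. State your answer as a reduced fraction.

There are C(27,7) = 888030 possible selections.
Selections with no defective (all working): C(13,7) = 1716.
Probability = 1716/888030 = 2/1035.

2/1035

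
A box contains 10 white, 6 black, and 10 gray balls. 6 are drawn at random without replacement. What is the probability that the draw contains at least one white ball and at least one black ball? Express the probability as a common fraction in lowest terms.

There are C(26,6) = 230230 possible draws.
By inclusion-exclusion on the complements, draws missing all white or all black: C(16,6) + C(20,6) − C(10,6) = 8008 + 38760 − 210 = 46558.
So draws with at least one of each: 230230 − 46558 = 183672, probability 183672/230230 = 91836/115115.

91836/115115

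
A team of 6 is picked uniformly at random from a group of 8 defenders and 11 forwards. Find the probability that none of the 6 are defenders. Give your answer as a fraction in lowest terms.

There are C(19,6) = 27132 possible selections.
Selections with no defenders (all forwards): C(11,6) = 462.
Probability = 462/27132 = 11/646.

11/646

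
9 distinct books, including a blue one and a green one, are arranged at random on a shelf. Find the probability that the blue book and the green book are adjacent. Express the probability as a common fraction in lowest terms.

There are 9! = 362880 arrangements.
Treat the blue book and the green book as a block: 8! arrangements of the blocks × 2 orders within the block = 2·40320 = 80640.
Probability = 80640/362880 = 2/9.

2/9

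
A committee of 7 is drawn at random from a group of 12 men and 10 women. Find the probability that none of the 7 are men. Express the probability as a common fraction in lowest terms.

There are C(22,7) = 170544 possible selections.
Selections with no men (all women): C(10,7) = 120.
Probability = 120/170544 = 5/7106.

5/7106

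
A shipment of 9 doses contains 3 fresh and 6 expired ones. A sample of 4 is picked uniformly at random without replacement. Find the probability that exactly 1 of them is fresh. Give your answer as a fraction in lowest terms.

10/21

The sample space is all 4-subsets of the 9: C(9,4) = 126.
Selections with exactly 1 fresh: choose 1 of the 3 fresh and 3 of the 6 expired, C(3,1)·C(6,3) = 3·20 = 60.
Probability = 60/126 = 10/21.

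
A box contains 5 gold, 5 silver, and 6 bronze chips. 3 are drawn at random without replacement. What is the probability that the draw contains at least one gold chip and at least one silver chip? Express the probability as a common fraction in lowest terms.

25/56

There are C(16,3) = 560 possible draws.
By inclusion-exclusion on the complements, draws missing all gold or all silver: C(11,3) + C(11,3) − C(6,3) = 165 + 165 − 20 = 310.
So draws with at least one of each: 560 − 310 = 250, probability 250/560 = 25/56.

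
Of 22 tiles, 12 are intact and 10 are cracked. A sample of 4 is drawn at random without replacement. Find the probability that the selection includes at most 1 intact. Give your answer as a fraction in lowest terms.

30/133

There are C(22,4) = 7315 ways to choose the 4.
Favorable selections (at most 1 intact): C(12,0)·C(10,4) + C(12,1)·C(10,3) = 210 + 1440 = 1650.
Probability = 1650/7315 = 30/133.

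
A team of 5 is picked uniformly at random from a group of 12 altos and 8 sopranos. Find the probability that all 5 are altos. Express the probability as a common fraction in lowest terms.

33/646

There are C(20,5) = 15504 possible selections.
Selections with all altos: C(12,5) = 792.
Probability = 792/15504 = 33/646.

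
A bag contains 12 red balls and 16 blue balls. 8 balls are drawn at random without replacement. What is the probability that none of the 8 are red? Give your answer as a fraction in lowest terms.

2/483

There are C(28,8) = 3108105 possible selections.
Selections with no red (all blue): C(16,8) = 12870.
Probability = 12870/3108105 = 2/483.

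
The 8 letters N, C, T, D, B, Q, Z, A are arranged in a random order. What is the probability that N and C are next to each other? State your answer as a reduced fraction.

1/4

There are 8! = 40320 arrangements.
Treat N and C as a block: 7! arrangements of the blocks × 2 orders within the block = 2·5040 = 10080.
Probability = 10080/40320 = 1/4.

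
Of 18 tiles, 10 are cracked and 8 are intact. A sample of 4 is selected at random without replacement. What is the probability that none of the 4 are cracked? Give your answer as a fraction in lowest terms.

There are C(18,4) = 3060 possible selections.
Selections with no cracked (all intact): C(8,4) = 70.
Probability = 70/3060 = 7/306.

7/306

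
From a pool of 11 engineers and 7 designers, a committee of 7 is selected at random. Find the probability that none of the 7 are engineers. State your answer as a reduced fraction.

1/31824

There are C(18,7) = 31824 possible selections.
Selections with no engineers (all designers): C(7,7) = 1.
Probability = 1/31824.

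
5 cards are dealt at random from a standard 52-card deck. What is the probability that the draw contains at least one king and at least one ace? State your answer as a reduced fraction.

There are C(52,5) = 2598960 possible draws.
By inclusion-exclusion on the complements, draws missing all kings or all aces: C(48,5) + C(48,5) − C(44,5) = 1712304 + 1712304 − 1086008 = 2338600.
So draws with at least one of each: 2598960 − 2338600 = 260360, probability 260360/2598960 = 6509/64974.

6509/64974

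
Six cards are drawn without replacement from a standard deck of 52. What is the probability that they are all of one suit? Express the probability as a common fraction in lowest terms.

There are C(52,6) = 20358520 possible 6-card hands.
Hands of one suit: 4 suits × C(13,6) = 4·1716 = 6864.
Probability = 6864/20358520 = 66/195755.

66/195755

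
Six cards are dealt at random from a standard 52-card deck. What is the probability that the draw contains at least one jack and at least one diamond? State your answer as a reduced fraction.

6772177/20358520

There are C(52,6) = 20358520 possible draws.
By inclusion-exclusion on the complements, draws missing all jacks or all diamonds: C(48,6) + C(39,6) − C(36,6) = 12271512 + 3262623 − 1947792 = 13586343.
So draws with at least one of each: 20358520 − 13586343 = 6772177, probability 6772177/20358520.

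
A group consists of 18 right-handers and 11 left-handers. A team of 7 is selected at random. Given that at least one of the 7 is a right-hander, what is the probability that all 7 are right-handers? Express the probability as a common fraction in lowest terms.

Work in counts. Selections with at least one right-hander: C(29,7) − C(11,7) = 1560780 − 330 = 1560450.
Of those, selections where all 7 are right-handers: C(18,7) = 31824.
Conditional probability = 31824/1560450 = 5304/260075.

5304/260075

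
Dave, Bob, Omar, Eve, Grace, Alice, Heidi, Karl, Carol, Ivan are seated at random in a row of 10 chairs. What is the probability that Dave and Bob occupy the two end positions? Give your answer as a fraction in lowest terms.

There are 10! = 3628800 arrangements.
Place Dave and Bob at the ends in 2 ways, arrange the remaining 8 in 8! = 40320 ways: 2·40320 = 80640.
Probability = 80640/3628800 = 1/45.

1/45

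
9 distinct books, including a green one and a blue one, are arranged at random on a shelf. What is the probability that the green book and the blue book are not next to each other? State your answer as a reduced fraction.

7/9

There are 9! = 362880 arrangements.
Arrangements with the green book and the blue book adjacent: 2·8! = 80640.
So not adjacent: 362880 − 80640 = 282240, probability 282240/362880 = 7/9.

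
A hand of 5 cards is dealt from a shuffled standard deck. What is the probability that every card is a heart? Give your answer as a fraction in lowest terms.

33/66640

There are C(52,5) = 2598960 possible 5-card hands.
Hands that are all hearts: C(13,5) = 1287.
Probability = 1287/2598960 = 33/66640.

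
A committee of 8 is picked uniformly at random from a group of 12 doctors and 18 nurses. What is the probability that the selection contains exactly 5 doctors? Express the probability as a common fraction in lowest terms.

There are C(30,8) = 5852925 ways to choose 8 from 30.
Selections with exactly 5 doctors: choose 5 of the 12 doctors and 3 of the 18 nurses, C(12,5)·C(18,3) = 792·816 = 646272.
Probability = 646272/5852925 = 23936/216775.

23936/216775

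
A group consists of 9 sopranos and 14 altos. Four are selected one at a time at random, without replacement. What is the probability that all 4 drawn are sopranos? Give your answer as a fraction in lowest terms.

18/1265

Multiply the conditional probabilities at each draw: 9/23 · 8/22 · 7/21 · 6/20 = 3024/212520 = 18/1265.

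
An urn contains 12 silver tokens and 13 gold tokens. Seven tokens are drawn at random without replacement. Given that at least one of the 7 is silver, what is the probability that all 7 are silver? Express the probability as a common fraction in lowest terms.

Work in counts. Selections with at least one silver: C(25,7) − C(13,7) = 480700 − 1716 = 478984.
Of those, selections where all 7 are silver: C(12,7) = 792.
Conditional probability = 792/478984 = 9/5443.

9/5443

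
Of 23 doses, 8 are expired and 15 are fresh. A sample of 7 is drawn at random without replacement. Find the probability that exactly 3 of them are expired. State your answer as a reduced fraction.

25480/81719

The sample space is all 7-subsets of the 23: C(23,7) = 245157.
Selections with exactly 3 expired: choose 3 of the 8 expired and 4 of the 15 fresh, C(8,3)·C(15,4) = 56·1365 = 76440.
Probability = 76440/245157 = 25480/81719.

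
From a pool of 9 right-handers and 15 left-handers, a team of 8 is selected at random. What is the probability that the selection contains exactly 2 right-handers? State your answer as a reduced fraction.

The sample space is all 8-subsets of the 24: C(24,8) = 735471.
Selections with exactly 2 right-handers: choose 2 of the 9 right-handers and 6 of the 15 left-handers, C(9,2)·C(15,6) = 36·5005 = 180180.
Probability = 180180/735471 = 1820/7429.

1820/7429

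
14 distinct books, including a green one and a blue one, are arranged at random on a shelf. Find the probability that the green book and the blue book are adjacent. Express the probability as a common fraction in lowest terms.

1/7

There are 14! = 87178291200 arrangements.
Treat the green book and the blue book as a block: 13! arrangements of the blocks × 2 orders within the block = 2·6227020800 = 12454041600.
Probability = 12454041600/87178291200 = 1/7.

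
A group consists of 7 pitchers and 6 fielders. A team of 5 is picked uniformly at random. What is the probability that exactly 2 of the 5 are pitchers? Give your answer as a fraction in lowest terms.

140/429

There are C(13,5) = 1287 ways to choose 5 from 13.
Selections with exactly 2 pitchers: choose 2 of the 7 pitchers and 3 of the 6 fielders, C(7,2)·C(6,3) = 21·20 = 420.
Probability = 420/1287 = 140/429.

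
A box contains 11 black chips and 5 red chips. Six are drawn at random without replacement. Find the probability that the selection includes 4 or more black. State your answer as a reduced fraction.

69/91

Total selections: C(16,6) = 8008.
Favorable selections (4 or more black): C(11,4)·C(5,2) + C(11,5)·C(5,1) + C(11,6)·C(5,0) = 3300 + 2310 + 462 = 6072.
Probability = 6072/8008 = 69/91.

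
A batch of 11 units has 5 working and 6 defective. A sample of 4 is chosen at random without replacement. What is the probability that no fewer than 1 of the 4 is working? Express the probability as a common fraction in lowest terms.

21/22

Total selections: C(11,4) = 330.
Favorable selections (no fewer than 1 working): C(5,1)·C(6,3) + C(5,2)·C(6,2) + C(5,3)·C(6,1) + C(5,4)·C(6,0) = 100 + 150 + 60 + 5 = 315.
Probability = 315/330 = 21/22.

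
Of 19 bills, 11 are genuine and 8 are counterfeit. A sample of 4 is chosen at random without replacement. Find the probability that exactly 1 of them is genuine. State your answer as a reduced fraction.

Total number of selections: C(19,4) = 3876.
Selections with exactly 1 genuine: choose 1 of the 11 genuine and 3 of the 8 counterfeit, C(11,1)·C(8,3) = 11·56 = 616.
Probability = 616/3876 = 154/969.

154/969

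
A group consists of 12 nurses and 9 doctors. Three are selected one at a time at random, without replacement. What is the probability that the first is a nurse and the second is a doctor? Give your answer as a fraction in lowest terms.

9/35

Multiply the conditional probabilities at each draw: 12/21 · 9/20 = 108/420 = 9/35.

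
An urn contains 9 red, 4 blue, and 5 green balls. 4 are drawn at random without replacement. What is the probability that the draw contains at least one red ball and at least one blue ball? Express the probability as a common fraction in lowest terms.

There are C(18,4) = 3060 possible draws.
By inclusion-exclusion on the complements, draws missing all red or all blue: C(9,4) + C(14,4) − C(5,4) = 126 + 1001 − 5 = 1122.
So draws with at least one of each: 3060 − 1122 = 1938, probability 1938/3060 = 19/30.

19/30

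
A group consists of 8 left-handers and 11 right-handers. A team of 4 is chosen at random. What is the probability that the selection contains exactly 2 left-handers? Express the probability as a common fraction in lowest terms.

There are C(19,4) = 3876 ways to choose 4 from 19.
Selections with exactly 2 left-handers: choose 2 of the 8 left-handers and 2 of the 11 right-handers, C(8,2)·C(11,2) = 28·55 = 1540.
Probability = 1540/3876 = 385/969.

385/969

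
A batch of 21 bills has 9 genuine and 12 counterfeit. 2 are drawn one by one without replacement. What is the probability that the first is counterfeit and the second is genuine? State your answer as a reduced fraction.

9/35

Multiply the conditional probabilities at each draw: 12/21 · 9/20 = 108/420 = 9/35.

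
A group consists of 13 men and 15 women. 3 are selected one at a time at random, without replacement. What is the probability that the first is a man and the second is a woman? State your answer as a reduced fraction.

65/252

Multiply the conditional probabilities at each draw: 13/28 · 15/27 = 195/756 = 65/252.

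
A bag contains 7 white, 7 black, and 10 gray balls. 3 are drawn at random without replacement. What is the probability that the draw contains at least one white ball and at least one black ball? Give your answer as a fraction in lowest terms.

There are C(24,3) = 2024 possible draws.
By inclusion-exclusion on the complements, draws missing all white or all black: C(17,3) + C(17,3) − C(10,3) = 680 + 680 − 120 = 1240.
So draws with at least one of each: 2024 − 1240 = 784, probability 784/2024 = 98/253.

98/253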